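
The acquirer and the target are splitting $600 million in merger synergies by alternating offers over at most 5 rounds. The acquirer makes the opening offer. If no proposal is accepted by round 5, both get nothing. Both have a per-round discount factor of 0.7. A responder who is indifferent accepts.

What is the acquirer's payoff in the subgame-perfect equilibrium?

Solve by backward induction from round 5.
Round 5 (the acquirer proposes): rejection yields 0 for the target; the acquirer offers 0 and keeps 600.
Round 4 (the target proposes): the acquirer can get 600 next round, worth 0.7 × 600 = 420 now; the target offers that and keeps 180.
Round 3 (the acquirer proposes): the target can get 180 next round, worth 0.7 × 180 = 126 now; the acquirer offers that and keeps 474.
Round 2 (the target proposes): the acquirer can get 474 next round, worth 0.7 × 474 = 331.8 now. The target offers 331.8 and keeps 600 − 331.8 = 268.2.
Round 1 (the acquirer proposes): the target can get 268.2 next round, worth 0.7 × 268.2 = 187.74 now. The acquirer offers 187.74 and keeps 600 − 187.74 = 412.26.

412.26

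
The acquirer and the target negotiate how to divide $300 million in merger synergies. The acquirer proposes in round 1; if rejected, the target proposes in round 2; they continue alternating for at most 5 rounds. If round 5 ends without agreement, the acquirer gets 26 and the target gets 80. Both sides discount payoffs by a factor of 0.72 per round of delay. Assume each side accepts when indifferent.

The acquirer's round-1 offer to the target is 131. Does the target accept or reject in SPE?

Work out the target's continuation value if the offer is rejected.
Round 5 (the acquirer proposes): the target gets 80 if talks fail, so the acquirer offers 80 and keeps 220.
Round 4 (the target proposes): the acquirer can get 220 next round, worth 0.72 × 220 = 158.4 now. The target offers 158.4 and keeps 300 − 158.4 = 141.6.
Round 3 (the acquirer proposes): the target can get 141.6 next round, worth 0.72 × 141.6 = 101.952 now; the acquirer offers that and keeps 198.048.
Round 2 (the target proposes): the acquirer can get 198.048 next round, worth 0.72 × 198.048 = 142.59456 now; the target offers that and keeps 157.40544.
So by rejecting in round 1, the target gets 157.40544 next round, worth 0.72 × 157.40544 = 113.3319168 now.
Offer 131 ≥ 113.3319168, so the target accepts.

Accept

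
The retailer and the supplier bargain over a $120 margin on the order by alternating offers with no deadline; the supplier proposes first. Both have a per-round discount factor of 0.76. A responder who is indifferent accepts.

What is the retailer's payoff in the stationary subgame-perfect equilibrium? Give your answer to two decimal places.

In a stationary SPE each proposer offers the other exactly their discounted continuation value.
If the supplier keeps x when proposing and the retailer keeps y when proposing, then x = 120 − 0.76y and y = 120 − 0.76x.
Solving: x = 120(1 − 0.76) / (1 − 0.76·0.76) = 28.8 / 0.4224 ≈ 68.1818.
The retailer gets 120 − 68.1818 ≈ 51.8182.

51.82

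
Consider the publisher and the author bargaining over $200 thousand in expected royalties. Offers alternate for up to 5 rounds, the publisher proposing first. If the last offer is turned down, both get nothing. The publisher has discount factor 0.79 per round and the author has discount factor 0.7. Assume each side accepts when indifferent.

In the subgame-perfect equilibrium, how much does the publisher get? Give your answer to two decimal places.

Solve by backward induction from round 5.
Round 5 (the publisher proposes): the author will accept anything ≥ 0, so the publisher offers 0 and keeps 200.
Round 4 (the author proposes): the publisher can get 200 next round, worth 0.79 × 200 = 158 now; the author offers that and keeps 42.
Round 3 (the publisher proposes): the author can get 42 next round, worth 0.7 × 42 = 29.4 now, so the publisher offers 29.4, keeping 170.6.
Round 2 (the author proposes): the publisher can get 170.6 next round, worth 0.79 × 170.6 = 134.774 now. The author offers 134.774 and keeps 200 − 134.774 = 65.226.
Round 1 (the publisher proposes): the author can get 65.226 next round, worth 0.7 × 65.226 = 45.6582 now. The publisher offers 45.6582 and keeps 200 − 45.6582 = 154.3418.

154.34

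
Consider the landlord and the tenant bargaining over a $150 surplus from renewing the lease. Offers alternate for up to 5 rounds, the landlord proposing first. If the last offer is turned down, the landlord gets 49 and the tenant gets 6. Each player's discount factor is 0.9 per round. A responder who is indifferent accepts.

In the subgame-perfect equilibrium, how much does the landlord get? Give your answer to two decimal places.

Round 5 (the landlord proposes): the tenant gets 6 if talks fail, so the landlord offers 6 and keeps 144.
Round 4 (the tenant proposes): the landlord can get 144 next round, worth 0.9 × 144 = 129.6 now, so the tenant offers 129.6, keeping 20.4.
Round 3 (the landlord proposes): the tenant can get 20.4 next round, worth 0.9 × 20.4 = 18.36 now, so the landlord offers 18.36, keeping 131.64.
Round 2 (the tenant proposes): the landlord can get 131.64 next round, worth 0.9 × 131.64 = 118.476 now, so the tenant offers 118.476, keeping 31.524.
Round 1 (the landlord proposes): the tenant can get 31.524 next round, worth 0.9 × 31.524 = 28.3716 now, so the landlord offers 28.3716, keeping 121.6284.

121.63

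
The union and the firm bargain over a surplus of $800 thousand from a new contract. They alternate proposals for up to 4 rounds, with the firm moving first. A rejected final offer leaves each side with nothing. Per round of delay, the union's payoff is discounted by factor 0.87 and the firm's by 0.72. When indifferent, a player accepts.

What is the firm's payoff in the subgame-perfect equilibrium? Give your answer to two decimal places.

169.15

Round 4 (the union proposes): the firm will accept anything ≥ 0, so the union offers 0 and keeps 800.
Round 3 (the firm proposes): the union can get 800 next round, worth 0.87 × 800 = 696 now; the firm offers that and keeps 104.
Round 2 (the union proposes): the firm can get 104 next round, worth 0.72 × 104 = 74.88 now. The union offers 74.88 and keeps 800 − 74.88 = 725.12.
Round 1 (the firm proposes): the union can get 725.12 next round, worth 0.87 × 725.12 = 630.8544 now. The firm offers 630.8544 and keeps 800 − 630.8544 = 169.1456.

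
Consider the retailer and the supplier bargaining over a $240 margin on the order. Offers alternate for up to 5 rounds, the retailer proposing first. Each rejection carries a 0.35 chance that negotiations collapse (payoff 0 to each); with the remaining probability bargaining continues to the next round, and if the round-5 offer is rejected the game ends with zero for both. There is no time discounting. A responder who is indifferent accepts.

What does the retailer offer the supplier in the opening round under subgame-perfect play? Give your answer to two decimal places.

Round 5 (the retailer proposes): rejection yields 0 for the supplier; the retailer offers 0 and keeps 240.
Round 4 (the supplier proposes): rejecting gives the retailer an expected 0.65 × 240 = 156, so the supplier offers 156, keeping 84.
Round 3 (the retailer proposes): rejecting gives the supplier an expected 0.65 × 84 = 54.6; the retailer offers that and keeps 185.4.
Round 2 (the supplier proposes): rejecting gives the retailer an expected 0.65 × 185.4 = 120.51, so the supplier offers 120.51, keeping 119.49.
Round 1 (the retailer proposes): rejecting gives the supplier an expected 0.65 × 119.49 = 77.6685. The retailer offers 77.6685 and keeps 240 − 77.6685 = 162.3315.

77.67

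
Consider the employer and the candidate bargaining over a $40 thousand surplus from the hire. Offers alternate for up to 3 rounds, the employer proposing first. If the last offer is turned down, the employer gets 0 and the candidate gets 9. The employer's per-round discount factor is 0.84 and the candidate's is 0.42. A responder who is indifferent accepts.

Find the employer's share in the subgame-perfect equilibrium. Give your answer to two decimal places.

34.14

Round 3 (the employer proposes): the candidate gets 9 if talks fail, so the employer offers 9 and keeps 31.
Round 2 (the candidate proposes): the employer can get 31 next round, worth 0.84 × 31 = 26.04 now. The candidate offers 26.04 and keeps 40 − 26.04 = 13.96.
Round 1 (the employer proposes): the candidate can get 13.96 next round, worth 0.42 × 13.96 = 5.8632 now, so the employer offers 5.8632, keeping 34.1368.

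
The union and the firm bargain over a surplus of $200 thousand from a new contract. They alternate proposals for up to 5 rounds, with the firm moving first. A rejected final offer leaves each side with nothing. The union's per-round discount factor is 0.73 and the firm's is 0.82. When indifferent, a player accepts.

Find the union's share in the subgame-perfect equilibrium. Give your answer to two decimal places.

42.01

Round 5 (the firm proposes): rejection yields 0 for the union; the firm offers 0 and keeps 200.
Round 4 (the union proposes): the firm can get 200 next round, worth 0.82 × 200 = 164 now; the union offers that and keeps 36.
Round 3 (the firm proposes): the union can get 36 next round, worth 0.73 × 36 = 26.28 now; the firm offers that and keeps 173.72.
Round 2 (the union proposes): the firm can get 173.72 next round, worth 0.82 × 173.72 = 142.4504 now, so the union offers 142.4504, keeping 57.5496.
Round 1 (the firm proposes): the union can get 57.5496 next round, worth 0.73 × 57.5496 = 42.011208 now. The firm offers 42.011208 and keeps 200 − 42.011208 = 157.988792.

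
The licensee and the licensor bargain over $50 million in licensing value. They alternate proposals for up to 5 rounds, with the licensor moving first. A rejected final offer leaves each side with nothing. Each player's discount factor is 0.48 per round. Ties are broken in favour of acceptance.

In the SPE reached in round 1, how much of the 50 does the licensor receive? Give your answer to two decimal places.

34.64

Round 5 (the licensor proposes): the licensee will accept anything ≥ 0, so the licensor offers 0 and keeps 50.
Round 4 (the licensee proposes): the licensor can get 50 next round, worth 0.48 × 50 = 24 now, so the licensee offers 24, keeping 26.
Round 3 (the licensor proposes): the licensee can get 26 next round, worth 0.48 × 26 = 12.48 now; the licensor offers that and keeps 37.52.
Round 2 (the licensee proposes): the licensor can get 37.52 next round, worth 0.48 × 37.52 = 18.0096 now. The licensee offers 18.0096 and keeps 50 − 18.0096 = 31.9904.
Round 1 (the licensor proposes): the licensee can get 31.9904 next round, worth 0.48 × 31.9904 = 15.355392 now. The licensor offers 15.355392 and keeps 50 − 15.355392 = 34.644608.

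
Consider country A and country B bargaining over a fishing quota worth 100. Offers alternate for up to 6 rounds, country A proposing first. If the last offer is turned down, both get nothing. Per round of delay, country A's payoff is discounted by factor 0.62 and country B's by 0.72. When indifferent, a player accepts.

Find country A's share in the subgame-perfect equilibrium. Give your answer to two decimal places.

46.08

Solve by backward induction from round 6.
Round 6 (country B proposes): country A will accept anything ≥ 0, so country B offers 0 and keeps 100.
Round 5 (country A proposes): country B can get 100 next round, worth 0.72 × 100 = 72 now; country A offers that and keeps 28.
Round 4 (country B proposes): country A can get 28 next round, worth 0.62 × 28 = 17.36 now; country B offers that and keeps 82.64.
Round 3 (country A proposes): country B can get 82.64 next round, worth 0.72 × 82.64 = 59.5008 now. Country A offers 59.5008 and keeps 100 − 59.5008 = 40.4992.
Round 2 (country B proposes): country A can get 40.4992 next round, worth 0.62 × 40.4992 = 25.109504 now; country B offers that and keeps 74.890496.
Round 1 (country A proposes): country B can get 74.890496 next round, worth 0.72 × 74.890496 = 53.92115712 now, so country A offers 53.92115712, keeping 46.07884288.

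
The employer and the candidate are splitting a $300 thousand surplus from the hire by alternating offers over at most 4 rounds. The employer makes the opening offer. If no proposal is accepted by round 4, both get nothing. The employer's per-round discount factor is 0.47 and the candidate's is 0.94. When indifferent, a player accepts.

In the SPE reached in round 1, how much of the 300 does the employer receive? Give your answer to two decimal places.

25.95

Round 4 (the candidate proposes): the employer will accept anything ≥ 0, so the candidate offers 0 and keeps 300.
Round 3 (the employer proposes): the candidate can get 300 next round, worth 0.94 × 300 = 282 now; the employer offers that and keeps 18.
Round 2 (the candidate proposes): the employer can get 18 next round, worth 0.47 × 18 = 8.46 now, so the candidate offers 8.46, keeping 291.54.
Round 1 (the employer proposes): the candidate can get 291.54 next round, worth 0.94 × 291.54 = 274.0476 now. The employer offers 274.0476 and keeps 300 − 274.0476 = 25.9524.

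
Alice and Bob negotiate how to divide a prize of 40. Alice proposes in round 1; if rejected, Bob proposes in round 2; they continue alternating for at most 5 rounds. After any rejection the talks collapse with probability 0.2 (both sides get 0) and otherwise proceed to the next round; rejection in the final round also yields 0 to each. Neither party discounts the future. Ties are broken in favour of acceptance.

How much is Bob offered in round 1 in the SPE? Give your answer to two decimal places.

10.50

Round 5 (Alice proposes): Bob will accept anything ≥ 0, so Alice offers 0 and keeps 40.
Round 4 (Bob proposes): rejecting gives Alice an expected 0.8 × 40 = 32, so Bob offers 32, keeping 8.
Round 3 (Alice proposes): rejecting gives Bob an expected 0.8 × 8 = 6.4, so Alice offers 6.4, keeping 33.6.
Round 2 (Bob proposes): rejecting gives Alice an expected 0.8 × 33.6 = 26.88. Bob offers 26.88 and keeps 40 − 26.88 = 13.12.
Round 1 (Alice proposes): rejecting gives Bob an expected 0.8 × 13.12 = 10.496, so Alice offers 10.496, keeping 29.504.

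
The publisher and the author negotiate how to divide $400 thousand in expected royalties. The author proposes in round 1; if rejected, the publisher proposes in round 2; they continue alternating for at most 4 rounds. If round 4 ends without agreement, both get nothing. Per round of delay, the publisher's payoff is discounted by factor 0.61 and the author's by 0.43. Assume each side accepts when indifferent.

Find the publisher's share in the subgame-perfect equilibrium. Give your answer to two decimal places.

Round 4 (the publisher proposes): rejection yields 0 for the author; the publisher offers 0 and keeps 400.
Round 3 (the author proposes): the publisher can get 400 next round, worth 0.61 × 400 = 244 now. The author offers 244 and keeps 400 − 244 = 156.
Round 2 (the publisher proposes): the author can get 156 next round, worth 0.43 × 156 = 67.08 now, so the publisher offers 67.08, keeping 332.92.
Round 1 (the author proposes): the publisher can get 332.92 next round, worth 0.61 × 332.92 = 203.0812 now. The author offers 203.0812 and keeps 400 − 203.0812 = 196.9188.

203.08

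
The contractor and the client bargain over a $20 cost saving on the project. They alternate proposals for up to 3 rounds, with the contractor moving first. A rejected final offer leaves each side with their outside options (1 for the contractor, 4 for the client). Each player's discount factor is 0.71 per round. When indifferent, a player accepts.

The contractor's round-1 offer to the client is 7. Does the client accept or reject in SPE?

Accept

Round 3 (the contractor proposes): the client gets 4 if talks fail, so the contractor offers 4 and keeps 16.
Round 2 (the client proposes): the contractor can get 16 next round, worth 0.71 × 16 = 11.36 now; the client offers that and keeps 8.64.
So by rejecting in round 1, the client gets 8.64 next round, worth 0.71 × 8.64 = 6.1344 now.
Offer 7 ≥ 6.1344, so the client accepts.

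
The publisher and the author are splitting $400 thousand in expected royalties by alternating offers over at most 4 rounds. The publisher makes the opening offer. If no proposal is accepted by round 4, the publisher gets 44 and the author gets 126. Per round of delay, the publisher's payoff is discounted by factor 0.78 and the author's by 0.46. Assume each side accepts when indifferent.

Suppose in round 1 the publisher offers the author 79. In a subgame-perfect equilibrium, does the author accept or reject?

Reject

Round 4 (the author proposes): the publisher gets 44 if talks fail, so the author offers 44 and keeps 356.
Round 3 (the publisher proposes): the author can get 356 next round, worth 0.46 × 356 = 163.76 now, so the publisher offers 163.76, keeping 236.24.
Round 2 (the author proposes): the publisher can get 236.24 next round, worth 0.78 × 236.24 = 184.2672 now. The author offers 184.2672 and keeps 400 − 184.2672 = 215.7328.
So by rejecting in round 1, the author gets 215.7328 next round, worth 0.46 × 215.7328 = 99.237088 now.
Offer 79 < 99.237088, so the author rejects.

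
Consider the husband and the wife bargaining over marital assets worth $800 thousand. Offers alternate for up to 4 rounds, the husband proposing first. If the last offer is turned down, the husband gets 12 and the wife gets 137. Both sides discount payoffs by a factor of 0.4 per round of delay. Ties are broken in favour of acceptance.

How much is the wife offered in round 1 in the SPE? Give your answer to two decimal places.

242.43

Round 4 (the wife proposes): the husband gets 12 if talks fail, so the wife offers 12 and keeps 788.
Round 3 (the husband proposes): the wife can get 788 next round, worth 0.4 × 788 = 315.2 now. The husband offers 315.2 and keeps 800 − 315.2 = 484.8.
Round 2 (the wife proposes): the husband can get 484.8 next round, worth 0.4 × 484.8 = 193.92 now, so the wife offers 193.92, keeping 606.08.
Round 1 (the husband proposes): the wife can get 606.08 next round, worth 0.4 × 606.08 = 242.432 now, so the husband offers 242.432, keeping 557.568.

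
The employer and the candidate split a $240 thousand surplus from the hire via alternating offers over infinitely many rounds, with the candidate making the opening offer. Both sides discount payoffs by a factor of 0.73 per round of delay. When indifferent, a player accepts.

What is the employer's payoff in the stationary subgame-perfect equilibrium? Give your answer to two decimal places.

In a stationary SPE each proposer offers the other exactly their discounted continuation value.
If the candidate keeps x when proposing and the employer keeps y when proposing, then x = 240 − 0.73y and y = 240 − 0.73x.
Solving: x = 240(1 − 0.73) / (1 − 0.73·0.73) = 64.8 / 0.4671 ≈ 138.7283.
The employer gets 240 − 138.7283 ≈ 101.2717.

101.27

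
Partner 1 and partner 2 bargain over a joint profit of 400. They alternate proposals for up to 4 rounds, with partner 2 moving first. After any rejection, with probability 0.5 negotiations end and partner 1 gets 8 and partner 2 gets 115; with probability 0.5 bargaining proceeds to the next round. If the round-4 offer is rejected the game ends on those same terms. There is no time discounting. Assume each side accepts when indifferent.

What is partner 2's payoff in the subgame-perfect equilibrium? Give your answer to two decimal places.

Round 4 (partner 1 proposes): partner 2 gets 115 if talks fail, so partner 1 offers 115 and keeps 285.
Round 3 (partner 2 proposes): rejecting gives partner 1 an expected 0.5 × 285 + 0.5 × 8 = 146.5, so partner 2 offers 146.5, keeping 253.5.
Round 2 (partner 1 proposes): rejecting gives partner 2 an expected 0.5 × 253.5 + 0.5 × 115 = 184.25, so partner 1 offers 184.25, keeping 215.75.
Round 1 (partner 2 proposes): rejecting gives partner 1 an expected 0.5 × 215.75 + 0.5 × 8 = 111.875, so partner 2 offers 111.875, keeping 288.125.

288.13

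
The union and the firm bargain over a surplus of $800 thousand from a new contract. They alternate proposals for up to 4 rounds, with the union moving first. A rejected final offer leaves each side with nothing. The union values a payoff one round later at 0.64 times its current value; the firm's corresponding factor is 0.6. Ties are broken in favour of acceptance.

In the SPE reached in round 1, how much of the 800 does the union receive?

Work backward from the last round.
Round 4 (the firm proposes): rejection yields 0 for the union; the firm offers 0 and keeps 800.
Round 3 (the union proposes): the firm can get 800 next round, worth 0.6 × 800 = 480 now; the union offers that and keeps 320.
Round 2 (the firm proposes): the union can get 320 next round, worth 0.64 × 320 = 204.8 now. The firm offers 204.8 and keeps 800 − 204.8 = 595.2.
Round 1 (the union proposes): the firm can get 595.2 next round, worth 0.6 × 595.2 = 357.12 now, so the union offers 357.12, keeping 442.88.

442.88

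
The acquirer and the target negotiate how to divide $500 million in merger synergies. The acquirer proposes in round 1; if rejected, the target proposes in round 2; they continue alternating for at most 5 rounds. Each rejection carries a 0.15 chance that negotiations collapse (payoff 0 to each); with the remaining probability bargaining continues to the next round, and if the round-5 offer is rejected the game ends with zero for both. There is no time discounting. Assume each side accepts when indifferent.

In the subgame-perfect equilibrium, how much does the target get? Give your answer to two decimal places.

By backward induction:
Round 5 (the acquirer proposes): rejection yields 0 for the target; the acquirer offers 0 and keeps 500.
Round 4 (the target proposes): rejecting gives the acquirer an expected 0.85 × 500 = 425. The target offers 425 and keeps 500 − 425 = 75.
Round 3 (the acquirer proposes): rejecting gives the target an expected 0.85 × 75 = 63.75; the acquirer offers that and keeps 436.25.
Round 2 (the target proposes): rejecting gives the acquirer an expected 0.85 × 436.25 = 370.8125; the target offers that and keeps 129.1875.
Round 1 (the acquirer proposes): rejecting gives the target an expected 0.85 × 129.1875 = 109.809375, so the acquirer offers 109.809375, keeping 390.190625.

109.81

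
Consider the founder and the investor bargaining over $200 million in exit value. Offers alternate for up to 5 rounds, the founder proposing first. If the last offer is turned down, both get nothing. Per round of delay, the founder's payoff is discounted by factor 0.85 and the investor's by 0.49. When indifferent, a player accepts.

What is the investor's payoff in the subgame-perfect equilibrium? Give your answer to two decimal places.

Round 5 (the founder proposes): the investor will accept anything ≥ 0, so the founder offers 0 and keeps 200.
Round 4 (the investor proposes): the founder can get 200 next round, worth 0.85 × 200 = 170 now, so the investor offers 170, keeping 30.
Round 3 (the founder proposes): the investor can get 30 next round, worth 0.49 × 30 = 14.7 now, so the founder offers 14.7, keeping 185.3.
Round 2 (the investor proposes): the founder can get 185.3 next round, worth 0.85 × 185.3 = 157.505 now; the investor offers that and keeps 42.495.
Round 1 (the founder proposes): the investor can get 42.495 next round, worth 0.49 × 42.495 = 20.82255 now. The founder offers 20.82255 and keeps 200 − 20.82255 = 179.17745.

20.82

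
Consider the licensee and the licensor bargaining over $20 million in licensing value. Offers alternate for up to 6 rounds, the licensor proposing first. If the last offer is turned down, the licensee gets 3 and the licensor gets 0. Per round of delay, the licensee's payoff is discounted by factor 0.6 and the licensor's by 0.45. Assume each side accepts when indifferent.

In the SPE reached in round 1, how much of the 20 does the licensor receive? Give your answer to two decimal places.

Round 6 (the licensee proposes): rejection yields 0 for the licensor; the licensee offers 0 and keeps 20.
Round 5 (the licensor proposes): the licensee can get 20 next round, worth 0.6 × 20 = 12 now; the licensor offers that and keeps 8.
Round 4 (the licensee proposes): the licensor can get 8 next round, worth 0.45 × 8 = 3.6 now, so the licensee offers 3.6, keeping 16.4.
Round 3 (the licensor proposes): the licensee can get 16.4 next round, worth 0.6 × 16.4 = 9.84 now. The licensor offers 9.84 and keeps 20 − 9.84 = 10.16.
Round 2 (the licensee proposes): the licensor can get 10.16 next round, worth 0.45 × 10.16 = 4.572 now; the licensee offers that and keeps 15.428.
Round 1 (the licensor proposes): the licensee can get 15.428 next round, worth 0.6 × 15.428 = 9.2568 now. The licensor offers 9.2568 and keeps 20 − 9.2568 = 10.7432.

10.74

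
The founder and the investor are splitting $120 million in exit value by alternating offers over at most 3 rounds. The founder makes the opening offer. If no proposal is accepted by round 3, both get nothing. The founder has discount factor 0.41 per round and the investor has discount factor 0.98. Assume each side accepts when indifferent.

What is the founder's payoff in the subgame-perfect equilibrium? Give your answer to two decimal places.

50.62

Round 3 (the founder proposes): the investor will accept anything ≥ 0, so the founder offers 0 and keeps 120.
Round 2 (the investor proposes): the founder can get 120 next round, worth 0.41 × 120 = 49.2 now; the investor offers that and keeps 70.8.
Round 1 (the founder proposes): the investor can get 70.8 next round, worth 0.98 × 70.8 = 69.384 now, so the founder offers 69.384, keeping 50.616.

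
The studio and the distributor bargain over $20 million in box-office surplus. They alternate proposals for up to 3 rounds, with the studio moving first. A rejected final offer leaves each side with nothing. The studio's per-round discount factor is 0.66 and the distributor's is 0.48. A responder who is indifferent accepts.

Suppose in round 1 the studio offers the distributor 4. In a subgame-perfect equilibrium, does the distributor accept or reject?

Accept

Work out the distributor's continuation value if the offer is rejected.
Round 3 (the studio proposes): rejection yields 0 for the distributor; the studio offers 0 and keeps 20.
Round 2 (the distributor proposes): the studio can get 20 next round, worth 0.66 × 20 = 13.2 now; the distributor offers that and keeps 6.8.
So by rejecting in round 1, the distributor gets 6.8 next round, worth 0.48 × 6.8 = 3.264 now.
Offer 4 ≥ 3.264, so the distributor accepts.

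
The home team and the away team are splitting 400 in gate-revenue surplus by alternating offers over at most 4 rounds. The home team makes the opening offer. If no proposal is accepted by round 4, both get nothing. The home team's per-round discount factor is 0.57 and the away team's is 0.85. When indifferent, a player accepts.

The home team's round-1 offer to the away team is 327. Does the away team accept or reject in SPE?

Round 4 (the away team proposes): rejection yields 0 for the home team; the away team offers 0 and keeps 400.
Round 3 (the home team proposes): the away team can get 400 next round, worth 0.85 × 400 = 340 now; the home team offers that and keeps 60.
Round 2 (the away team proposes): the home team can get 60 next round, worth 0.57 × 60 = 34.2 now, so the away team offers 34.2, keeping 365.8.
So by rejecting in round 1, the away team gets 365.8 next round, worth 0.85 × 365.8 = 310.93 now.
Offer 327 ≥ 310.93, so the away team accepts.

Accept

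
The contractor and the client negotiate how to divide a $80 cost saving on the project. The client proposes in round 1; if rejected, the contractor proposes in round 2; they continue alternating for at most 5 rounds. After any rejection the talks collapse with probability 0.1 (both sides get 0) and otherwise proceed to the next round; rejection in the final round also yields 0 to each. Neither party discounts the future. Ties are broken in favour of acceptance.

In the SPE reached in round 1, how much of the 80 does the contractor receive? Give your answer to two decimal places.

13.03

Round 5 (the client proposes): rejection yields 0 for the contractor; the client offers 0 and keeps 80.
Round 4 (the contractor proposes): rejecting gives the client an expected 0.9 × 80 = 72; the contractor offers that and keeps 8.
Round 3 (the client proposes): rejecting gives the contractor an expected 0.9 × 8 = 7.2. The client offers 7.2 and keeps 80 − 7.2 = 72.8.
Round 2 (the contractor proposes): rejecting gives the client an expected 0.9 × 72.8 = 65.52, so the contractor offers 65.52, keeping 14.48.
Round 1 (the client proposes): rejecting gives the contractor an expected 0.9 × 14.48 = 13.032; the client offers that and keeps 66.968.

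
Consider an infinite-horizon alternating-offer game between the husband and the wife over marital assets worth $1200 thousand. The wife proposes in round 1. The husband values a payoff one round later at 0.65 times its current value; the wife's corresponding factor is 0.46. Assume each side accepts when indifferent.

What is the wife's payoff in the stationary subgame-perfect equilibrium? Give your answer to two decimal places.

In a stationary SPE each proposer offers the other exactly their discounted continuation value.
If the wife keeps x when proposing and the husband keeps y when proposing, then x = 1200 − 0.65y and y = 1200 − 0.46x.
Solving: x = 1200(1 − 0.65) / (1 − 0.46·0.65) = 420 / 0.701 ≈ 599.1441.
The husband gets 1200 − 599.1441 ≈ 600.8559.

599.14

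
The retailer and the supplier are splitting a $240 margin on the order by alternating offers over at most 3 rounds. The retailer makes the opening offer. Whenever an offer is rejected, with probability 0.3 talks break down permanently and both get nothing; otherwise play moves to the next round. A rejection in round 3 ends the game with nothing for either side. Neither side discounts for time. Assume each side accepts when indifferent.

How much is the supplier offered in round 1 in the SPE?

By backward induction:
Round 3 (the retailer proposes): rejection yields 0 for the supplier; the retailer offers 0 and keeps 240.
Round 2 (the supplier proposes): rejecting gives the retailer an expected 0.7 × 240 = 168; the supplier offers that and keeps 72.
Round 1 (the retailer proposes): rejecting gives the supplier an expected 0.7 × 72 = 50.4, so the retailer offers 50.4, keeping 189.6.

50.4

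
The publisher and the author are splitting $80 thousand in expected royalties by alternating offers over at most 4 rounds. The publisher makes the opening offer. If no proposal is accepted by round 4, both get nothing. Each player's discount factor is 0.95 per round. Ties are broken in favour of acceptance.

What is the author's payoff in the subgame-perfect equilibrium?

72.39

Work backward from the last round.
Round 4 (the author proposes): rejection yields 0 for the publisher; the author offers 0 and keeps 80.
Round 3 (the publisher proposes): the author can get 80 next round, worth 0.95 × 80 = 76 now. The publisher offers 76 and keeps 80 − 76 = 4.
Round 2 (the author proposes): the publisher can get 4 next round, worth 0.95 × 4 = 3.8 now, so the author offers 3.8, keeping 76.2.
Round 1 (the publisher proposes): the author can get 76.2 next round, worth 0.95 × 76.2 = 72.39 now; the publisher offers that and keeps 7.61.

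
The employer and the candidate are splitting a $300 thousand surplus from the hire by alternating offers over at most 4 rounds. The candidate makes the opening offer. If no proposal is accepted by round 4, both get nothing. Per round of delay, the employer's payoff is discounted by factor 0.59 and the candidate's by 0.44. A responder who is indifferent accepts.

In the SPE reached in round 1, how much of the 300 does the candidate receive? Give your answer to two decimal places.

154.93

Work backward from the last round.
Round 4 (the employer proposes): rejection yields 0 for the candidate; the employer offers 0 and keeps 300.
Round 3 (the candidate proposes): the employer can get 300 next round, worth 0.59 × 300 = 177 now. The candidate offers 177 and keeps 300 − 177 = 123.
Round 2 (the employer proposes): the candidate can get 123 next round, worth 0.44 × 123 = 54.12 now. The employer offers 54.12 and keeps 300 − 54.12 = 245.88.
Round 1 (the candidate proposes): the employer can get 245.88 next round, worth 0.59 × 245.88 = 145.0692 now, so the candidate offers 145.0692, keeping 154.9308.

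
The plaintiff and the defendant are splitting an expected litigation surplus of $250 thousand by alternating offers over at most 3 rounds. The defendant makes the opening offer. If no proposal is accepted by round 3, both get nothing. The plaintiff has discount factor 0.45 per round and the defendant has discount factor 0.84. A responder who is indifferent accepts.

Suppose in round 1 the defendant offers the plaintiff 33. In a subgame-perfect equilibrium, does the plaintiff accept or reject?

Accept

Round 3 (the defendant proposes): rejection yields 0 for the plaintiff; the defendant offers 0 and keeps 250.
Round 2 (the plaintiff proposes): the defendant can get 250 next round, worth 0.84 × 250 = 210 now. The plaintiff offers 210 and keeps 250 − 210 = 40.
So by rejecting in round 1, the plaintiff gets 40 next round, worth 0.45 × 40 = 18 now.
Offer 33 ≥ 18, so the plaintiff accepts.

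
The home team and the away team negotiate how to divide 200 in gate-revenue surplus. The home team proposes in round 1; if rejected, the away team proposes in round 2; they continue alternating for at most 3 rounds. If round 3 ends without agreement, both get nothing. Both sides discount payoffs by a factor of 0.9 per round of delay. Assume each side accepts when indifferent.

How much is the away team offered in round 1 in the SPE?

18

Round 3 (the home team proposes): the away team will accept anything ≥ 0, so the home team offers 0 and keeps 200.
Round 2 (the away team proposes): the home team can get 200 next round, worth 0.9 × 200 = 180 now. The away team offers 180 and keeps 200 − 180 = 20.
Round 1 (the home team proposes): the away team can get 20 next round, worth 0.9 × 20 = 18 now, so the home team offers 18, keeping 182.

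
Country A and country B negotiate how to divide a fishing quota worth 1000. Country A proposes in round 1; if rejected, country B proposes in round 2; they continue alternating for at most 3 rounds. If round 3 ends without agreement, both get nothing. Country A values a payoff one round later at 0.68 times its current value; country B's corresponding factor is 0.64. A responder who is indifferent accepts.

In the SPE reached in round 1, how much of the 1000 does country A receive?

Work backward from the last round.
Round 3 (country A proposes): rejection yields 0 for country B; country A offers 0 and keeps 1000.
Round 2 (country B proposes): country A can get 1000 next round, worth 0.68 × 1000 = 680 now, so country B offers 680, keeping 320.
Round 1 (country A proposes): country B can get 320 next round, worth 0.64 × 320 = 204.8 now; country A offers that and keeps 795.2.

795.2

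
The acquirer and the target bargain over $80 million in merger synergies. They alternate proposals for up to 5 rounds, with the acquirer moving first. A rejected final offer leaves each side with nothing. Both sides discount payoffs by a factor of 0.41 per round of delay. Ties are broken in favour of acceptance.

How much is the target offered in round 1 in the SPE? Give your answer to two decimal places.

22.61

Round 5 (the acquirer proposes): rejection yields 0 for the target; the acquirer offers 0 and keeps 80.
Round 4 (the target proposes): the acquirer can get 80 next round, worth 0.41 × 80 = 32.8 now. The target offers 32.8 and keeps 80 − 32.8 = 47.2.
Round 3 (the acquirer proposes): the target can get 47.2 next round, worth 0.41 × 47.2 = 19.352 now. The acquirer offers 19.352 and keeps 80 − 19.352 = 60.648.
Round 2 (the target proposes): the acquirer can get 60.648 next round, worth 0.41 × 60.648 = 24.86568 now, so the target offers 24.86568, keeping 55.13432.
Round 1 (the acquirer proposes): the target can get 55.13432 next round, worth 0.41 × 55.13432 = 22.6050712 now, so the acquirer offers 22.6050712, keeping 57.3949288.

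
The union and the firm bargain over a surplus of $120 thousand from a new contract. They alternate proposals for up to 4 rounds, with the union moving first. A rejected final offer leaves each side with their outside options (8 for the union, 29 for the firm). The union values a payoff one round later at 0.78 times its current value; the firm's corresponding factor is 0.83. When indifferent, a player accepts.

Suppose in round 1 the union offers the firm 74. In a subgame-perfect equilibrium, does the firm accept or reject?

Reject

Round 4 (the firm proposes): the union gets 8 if talks fail, so the firm offers 8 and keeps 112.
Round 3 (the union proposes): the firm can get 112 next round, worth 0.83 × 112 = 92.96 now. The union offers 92.96 and keeps 120 − 92.96 = 27.04.
Round 2 (the firm proposes): the union can get 27.04 next round, worth 0.78 × 27.04 = 21.0912 now; the firm offers that and keeps 98.9088.
So by rejecting in round 1, the firm gets 98.9088 next round, worth 0.83 × 98.9088 = 82.094304 now.
Offer 74 < 82.094304, so the firm rejects.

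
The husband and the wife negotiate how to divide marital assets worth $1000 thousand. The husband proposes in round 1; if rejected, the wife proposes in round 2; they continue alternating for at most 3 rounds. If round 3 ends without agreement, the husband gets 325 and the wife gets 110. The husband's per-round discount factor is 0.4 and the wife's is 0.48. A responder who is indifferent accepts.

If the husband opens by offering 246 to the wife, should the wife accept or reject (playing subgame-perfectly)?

Reject

Round 3 (the husband proposes): the wife gets 110 if talks fail, so the husband offers 110 and keeps 890.
Round 2 (the wife proposes): the husband can get 890 next round, worth 0.4 × 890 = 356 now, so the wife offers 356, keeping 644.
So by rejecting in round 1, the wife gets 644 next round, worth 0.48 × 644 = 309.12 now.
Offer 246 < 309.12, so the wife rejects.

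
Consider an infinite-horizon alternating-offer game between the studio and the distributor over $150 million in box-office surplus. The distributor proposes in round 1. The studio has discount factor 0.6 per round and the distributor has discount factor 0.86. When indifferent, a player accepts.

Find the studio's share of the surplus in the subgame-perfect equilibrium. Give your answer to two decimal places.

26.03

When the distributor proposes, the studio accepts any offer worth at least 0.6 times what the studio would get by proposing next round; and vice versa.
This gives x = 150 − 0.6y and y = 150 − 0.86x, where x and y are each side's share when it proposes.
Hence (1 − 0.6·0.86)x = 150(1 − 0.6), i.e. 0.484·x = 60.
x ≈ 123.9669; the studio's share is 150 − x ≈ 26.0331.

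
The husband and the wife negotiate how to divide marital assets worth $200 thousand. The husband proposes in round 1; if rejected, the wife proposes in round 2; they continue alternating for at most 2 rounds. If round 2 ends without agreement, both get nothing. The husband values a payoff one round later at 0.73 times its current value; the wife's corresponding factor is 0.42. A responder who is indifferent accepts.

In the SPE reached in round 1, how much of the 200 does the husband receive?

116

Solve by backward induction from round 2.
Round 2 (the wife proposes): the husband will accept anything ≥ 0, so the wife offers 0 and keeps 200.
Round 1 (the husband proposes): the wife can get 200 next round, worth 0.42 × 200 = 84 now; the husband offers that and keeps 116.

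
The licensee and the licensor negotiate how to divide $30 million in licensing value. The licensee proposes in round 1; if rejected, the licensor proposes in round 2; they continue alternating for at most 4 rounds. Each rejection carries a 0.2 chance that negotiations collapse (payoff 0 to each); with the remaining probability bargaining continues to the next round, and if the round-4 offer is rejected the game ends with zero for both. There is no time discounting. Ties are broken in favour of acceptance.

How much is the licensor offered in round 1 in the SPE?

20.16

By backward induction:
Round 4 (the licensor proposes): rejection yields 0 for the licensee; the licensor offers 0 and keeps 30.
Round 3 (the licensee proposes): rejecting gives the licensor an expected 0.8 × 30 = 24. The licensee offers 24 and keeps 30 − 24 = 6.
Round 2 (the licensor proposes): rejecting gives the licensee an expected 0.8 × 6 = 4.8. The licensor offers 4.8 and keeps 30 − 4.8 = 25.2.
Round 1 (the licensee proposes): rejecting gives the licensor an expected 0.8 × 25.2 = 20.16; the licensee offers that and keeps 9.84.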